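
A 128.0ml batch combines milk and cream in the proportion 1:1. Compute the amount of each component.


Total parts = 1 + 1 = 2
milk: 128.0 × 1/2 = 64.0ml
cream: 128.0 × 1/2 = 64.0ml
= 64.0ml and 64.0ml

64.0ml and 64.0ml


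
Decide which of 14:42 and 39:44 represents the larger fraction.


14/42 = 0.3333
39/44 = 0.8864
0.3333 < 0.8864, so 14:42 is less
= 39:44

39:44


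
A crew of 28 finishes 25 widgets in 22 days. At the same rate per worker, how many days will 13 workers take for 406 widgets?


Days ∝ work / workers, so d₂ = d₁ × (m₁/m₂) × (w₂/w₁)
Workers factor (inverse): 28/13 ≈ 2.1538
Work factor (direct): 406/25 = 16.2400
d₂ = 22 × 28/13 × 406/25 = (22 × 28 × 406) / (13 × 25) = 250096/325
≈ 769.53 days

769.53 days


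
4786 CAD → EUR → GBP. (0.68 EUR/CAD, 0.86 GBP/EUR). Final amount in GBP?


Step 1: 4786 CAD × 0.68 = 3254.48 EUR
Step 2: 3254.48 EUR × 0.86 = 2798.85 GBP
Implied rate CAD→GBP = 0.68 × 0.86 = 0.5848
= 2798.85 GBP

2798.85 GBP


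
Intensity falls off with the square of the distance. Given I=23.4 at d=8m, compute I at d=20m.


I₁d₁² = I₂d₂²
I₂ = I₁ × (d₁/d₂)²
= 23.4 × (8/20)²
= 23.4 × 64/400
= 1497.6/400
= 3.7440

3.7440


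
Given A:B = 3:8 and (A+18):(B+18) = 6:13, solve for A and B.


Let A = 3k, B = 8k.
(3k + 18) / (8k + 18) = 6/13
Cross-multiply: 13(3k + 18) = 6(8k + 18)
39k + 234 = 48k + 108
39k - 48k = 108 - 234
-9k = -126
k = -126/-9 = 14
A = 3×14 = 42, B = 8×14 = 112
= A = 42, B = 112

A = 42, B = 112


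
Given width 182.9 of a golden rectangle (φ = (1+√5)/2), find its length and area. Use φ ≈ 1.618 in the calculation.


φ = (1 + √5) / 2 ≈ 1.618
Length = width × φ = 182.9 × 1.618 = 295.9322
≈ 295.93
Area = width × length = 182.9 × 295.9322 = 54125.99938 ≈ 54126.00
= Length: 295.93, Area: 54126.00

Length: 295.93, Area: 54126.00


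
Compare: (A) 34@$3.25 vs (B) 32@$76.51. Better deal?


Deal A: $3.25/34 = $0.0956/unit
Deal B: $76.51/32 = $2.3909/unit
A is cheaper per unit
= Deal A

Deal A


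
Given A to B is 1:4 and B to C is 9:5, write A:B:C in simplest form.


Match B: multiply A:B by 9 → 9:36
Multiply B:C by 4 → 36:20
Combined: 9:36:20
GCD = 1
= 9:36:20

9:36:20


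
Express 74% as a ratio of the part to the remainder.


74% means 74 parts out of 100; remainder = 26
Part : remainder = 74:26
GCD = 2
= 37:13

37:13


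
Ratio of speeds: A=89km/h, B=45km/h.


Ratio = 89:45
GCD = 1
Simplified = 89:45
Time ratio (same distance) = 45:89
Speed ratio = 89:45

89:45


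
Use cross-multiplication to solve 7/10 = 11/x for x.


Cross multiply: 7 × x = 10 × 11
7x = 110
x = 110 / 7
= 15.71

15.71


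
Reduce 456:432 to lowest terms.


GCD(456, 432) = 24
456/24 : 432/24
= 19:18

19:18


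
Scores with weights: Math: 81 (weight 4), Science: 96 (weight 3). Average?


Numerator = 81×4 + 96×3
= 324 + 288
= 612
Total weight = 7
Weighted avg = 612/7
= 87.43

87.43


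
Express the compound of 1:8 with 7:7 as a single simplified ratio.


Compound ratio = (1×7) : (8×7)
= 7:56
GCD = 7
= 1:8

1:8


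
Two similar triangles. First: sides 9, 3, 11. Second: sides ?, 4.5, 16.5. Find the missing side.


Scale factor = 4.5/3 = 1.5
Missing side = 9 × 1.5
= 13.5

13.5


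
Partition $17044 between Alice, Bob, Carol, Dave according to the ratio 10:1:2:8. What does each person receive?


Total parts = 10 + 1 + 2 + 8 = 21
Alice: 17044 × 10/21 = 8116.19
Bob: 17044 × 1/21 = 811.62
Carol: 17044 × 2/21 = 1623.24
Dave: 17044 × 8/21 = 6492.95
= Alice: $8116.19, Bob: $811.62, Carol: $1623.24, Dave: $6492.95

Alice: $8116.19, Bob: $811.62, Carol: $1623.24, Dave: $6492.95


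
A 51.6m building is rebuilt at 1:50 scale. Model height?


Model size = real / scale
= 51.6 / 50
= 1.0320 m

1.0320 m


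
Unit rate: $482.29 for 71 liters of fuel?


Unit rate = total / quantity
= 482.29 / 71
= $6.79 per unit

$6.79 per unit


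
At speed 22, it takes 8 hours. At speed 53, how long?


Inverse proportion: x × y = constant
k = 22 × 8 = 176
y₂ = k / 53 = 176 / 53
= 3.32

3.32


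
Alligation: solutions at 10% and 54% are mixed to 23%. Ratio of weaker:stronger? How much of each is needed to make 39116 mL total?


Let x parts of 10% mix with y parts of 54%.
10x + 54y = 23(x + y)
10x + 54y = 23x + 23y
x(10 - 23) = y(23 - 54)
x/y = (54 - 23)/(23 - 10) = 31/13
Simplify: 31:13
Total parts = 44; one part = 39116/44 = 889.00 mL
10% solution: 31×889.00 = 27559.00 mL
54% solution: 13×889.00 = 11557.00 mL
= ratio 31:13; 27559.00 mL and 11557.00 mL

ratio 31:13; 27559.00 mL and 11557.00 mL


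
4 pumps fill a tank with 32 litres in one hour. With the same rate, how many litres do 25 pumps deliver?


Direct proportion: y/x = constant
k = 32/4 = 8.0000
y₂ = k × 25 = 32 × 25 / 4 = 800/4
= 200.00

200.00


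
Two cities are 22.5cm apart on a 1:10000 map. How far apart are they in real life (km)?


Real distance = map distance × scale
= 22.5cm × 10000
= 225000 cm = 2250.0 m
= 2.250 km

2.250 km


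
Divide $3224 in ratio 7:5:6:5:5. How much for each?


Total parts = 7 + 5 + 6 + 5 + 5 = 28
Part 1: 3224 × 7/28 = 806.00
Part 2: 3224 × 5/28 = 575.71
Part 3: 3224 × 6/28 = 690.86
Part 4: 3224 × 5/28 = 575.71
Part 5: 3224 × 5/28 = 575.71
= Part 1: $806.00, Part 2: $575.71, Part 3: $690.86, Part 4: $575.71, Part 5: $575.71

Part 1: $806.00, Part 2: $575.71, Part 3: $690.86, Part 4: $575.71, Part 5: $575.71


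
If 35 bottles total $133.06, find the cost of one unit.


Unit rate = total / quantity
= 133.06 / 35
= $3.80 per unit

$3.80 per unit


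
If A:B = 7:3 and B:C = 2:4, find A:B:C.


Match B: multiply A:B by 2 → 14:6
Multiply B:C by 3 → 6:12
Combined: 14:6:12
GCD = 2
= 7:3:6

7:3:6


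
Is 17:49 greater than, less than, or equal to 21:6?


17/49 = 0.3469
21/6 = 3.5000
0.3469 < 3.5000, so 17:49 is less
= less than

less than


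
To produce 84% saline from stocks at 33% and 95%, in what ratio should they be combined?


Let x parts of 33% mix with y parts of 95%.
33x + 95y = 84(x + y)
33x + 95y = 84x + 84y
x(33 - 84) = y(84 - 95)
x/y = (95 - 84)/(84 - 33) = 11/51
Simplify: 11:51
= 11:51

11:51


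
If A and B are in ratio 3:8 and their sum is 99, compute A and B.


Let A = 3k, B = 8k.
3k + 8k = 99
11k = 99 → k = 99/11 = 9
A = 3×9 = 27, B = 8×9 = 72
= A = 27, B = 72

A = 27, B = 72


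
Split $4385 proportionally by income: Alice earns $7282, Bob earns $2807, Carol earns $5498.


Total income = 7282 + 2807 + 5498 = $15587
Alice: $4385 × 7282/15587 = $2048.60
Bob: $4385 × 2807/15587 = $789.68
Carol: $4385 × 5498/15587 = $1546.72
= Alice: $2048.60, Bob: $789.68, Carol: $1546.72

Alice: $2048.60, Bob: $789.68, Carol: $1546.72


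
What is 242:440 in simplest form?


GCD(242, 440) = 22
242/22 : 440/22
= 11:20

11:20


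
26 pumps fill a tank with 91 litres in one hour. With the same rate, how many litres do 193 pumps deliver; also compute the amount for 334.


Direct proportion: y/x = constant
k = 91/26 = 3.5000
y at x=193: k × 193 = 91 × 193 / 26 = 17563/26 = 675.50
y at x=334: k × 334 = 91 × 334 / 26 = 30394/26 = 1169.00
= 675.50 and 1169.00

675.50 and 1169.00


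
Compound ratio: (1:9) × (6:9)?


Compound ratio = (1×6) : (9×9)
= 6:81
GCD = 3
= 2:27

2:27


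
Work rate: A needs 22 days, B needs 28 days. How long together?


Rate of A = 1/22 per day
Rate of B = 1/28 per day
Combined rate = 1/22 + 1/28 = 50/616 ≈ 0.0812 per day
Days = 1 / combined rate = 616/50
= 12.32 days

12.32 days


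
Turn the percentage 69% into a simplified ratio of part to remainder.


69% means 69 parts out of 100; remainder = 31
Part : remainder = 69:31
GCD = 1
= 69:31

69:31


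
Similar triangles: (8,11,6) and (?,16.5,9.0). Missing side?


Scale factor = 16.5/11 = 1.5
Missing side = 8 × 1.5
= 12.0

12.0


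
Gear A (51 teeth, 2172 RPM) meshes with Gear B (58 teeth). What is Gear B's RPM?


Gear ratio = 51:58 = 51:58
RPM_B = RPM_A × (teeth_A / teeth_B)
= 2172 × (51/58)
= 1909.9 RPM

1909.9 RPM


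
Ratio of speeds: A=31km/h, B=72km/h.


Ratio = 31:72
GCD = 1
Simplified = 31:72
Time ratio (same distance) = 72:31
Speed ratio = 31:72

31:72


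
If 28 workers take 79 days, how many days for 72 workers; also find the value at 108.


Inverse proportion: x × y = constant
k = 28 × 79 = 2212
At x=72: k/72 = 30.72
At x=108: k/108 = 20.48
= 30.72 and 20.48

30.72 and 20.48


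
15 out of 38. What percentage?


Percentage = (part / whole) × 100
= (15 / 38) × 100
≈ 39.47%

39.47%


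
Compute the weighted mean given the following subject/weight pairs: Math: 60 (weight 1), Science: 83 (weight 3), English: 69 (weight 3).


Numerator = 60×1 + 83×3 + 69×3
= 60 + 249 + 207
= 516
Total weight = 7
Weighted avg = 516/7
= 73.71

73.71


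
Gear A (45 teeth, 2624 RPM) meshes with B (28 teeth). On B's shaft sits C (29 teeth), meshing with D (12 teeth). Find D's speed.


Stage 1: RPM_B = RPM_A × t_A/t_B = 2624 × 45/28 = 118080/28 ≈ 4217.14
B and C share a shaft → RPM_C = RPM_B
Stage 2: RPM_D = RPM_C × t_C/t_D = RPM_A × (t_A×t_C)/(t_B×t_D)
Overall ratio = (45×29)/(28×12) = 1305/336
RPM_D = 2624 × 1305/336 = 3424320/336
≈ 10191.43 RPM

10191.43 RPM


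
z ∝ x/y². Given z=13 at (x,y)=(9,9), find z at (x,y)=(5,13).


z = k·x/y²
Solve for k using the known point: k = z·y²/x = 13×81/9 = 1053/9 = 117.0000
Now evaluate at x=5, y=13:
z = k × 5 / 169 = (1053 × 5) / (9 × 169) = 5265/1521
≈ 3.4615

3.4615


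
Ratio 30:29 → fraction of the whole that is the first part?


Total parts = 30 + 29 = 59
First part: 30/59 = 30/59
= 30/59

30/59


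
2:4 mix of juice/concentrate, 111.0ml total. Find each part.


Total parts = 2 + 4 = 6
juice: 111.0 × 2/6 = 37.0ml
concentrate: 111.0 × 4/6 = 74.0ml
= 37.0ml and 74.0ml

37.0ml and 74.0ml


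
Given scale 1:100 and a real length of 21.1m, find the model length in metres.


Model size = real / scale
= 21.1 / 100
= 0.2110 m

0.2110 m


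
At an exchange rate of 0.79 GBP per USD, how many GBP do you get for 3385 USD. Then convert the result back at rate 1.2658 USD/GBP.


Amount × rate = 3385 × 0.79 = 2674.15 GBP
Round-trip: 2674.15 × 1.2658 = 3384.94 USD
= 2674.15 GBP, then 3384.94 USD

2674.15 GBP, then 3384.94 USD


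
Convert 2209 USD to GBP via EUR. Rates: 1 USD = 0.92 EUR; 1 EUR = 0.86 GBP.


Step 1: 2209 USD × 0.92 = 2032.28 EUR
Step 2: 2032.28 EUR × 0.86 = 1747.76 GBP
Implied rate USD→GBP = 0.92 × 0.86 = 0.7912
= 1747.76 GBP

1747.76 GBP


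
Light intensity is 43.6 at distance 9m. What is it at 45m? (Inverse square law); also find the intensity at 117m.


I₁d₁² = I₂d₂²
I at 45m = 43.6 × (9/45)² = 43.6 × 81/2025 = 3531.6/2025 = 1.7440
I at 117m = 43.6 × (9/117)² = 43.6 × 81/13689 = 3531.6/13689 ≈ 0.2580
= 1.7440 and 0.2580

1.7440 and 0.2580


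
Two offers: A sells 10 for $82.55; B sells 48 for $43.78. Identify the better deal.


Deal A: $82.55/10 = $8.2550/unit
Deal B: $43.78/48 = $0.9121/unit
B is cheaper per unit
= Deal B

Deal B


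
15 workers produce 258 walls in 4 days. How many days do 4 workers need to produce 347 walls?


Days ∝ work / workers, so d₂ = d₁ × (m₁/m₂) × (w₂/w₁)
Workers factor (inverse): 15/4 = 3.7500
Work factor (direct): 347/258 ≈ 1.3450
d₂ = 4 × 15/4 × 347/258 = (4 × 15 × 347) / (4 × 258) = 20820/1032
≈ 20.17 days

20.17 days


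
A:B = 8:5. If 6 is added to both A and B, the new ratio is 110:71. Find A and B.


Let A = 8k, B = 5k.
(8k + 6) / (5k + 6) = 110/71
Cross-multiply: 71(8k + 6) = 110(5k + 6)
568k + 426 = 550k + 660
568k - 550k = 660 - 426
18k = 234
k = 234/18 = 13
A = 8×13 = 104, B = 5×13 = 65
= A = 104, B = 65

A = 104, B = 65


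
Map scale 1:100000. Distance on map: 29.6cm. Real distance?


Real distance = map distance × scale
= 29.6cm × 100000
= 2960000 cm = 29600.0 m
= 29.600 km

29.600 km


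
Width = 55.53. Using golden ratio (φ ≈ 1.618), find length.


φ = (1 + √5) / 2 ≈ 1.618
Length = width × φ = 55.53 × 1.618 = 89.84754
≈ 89.85

89.85


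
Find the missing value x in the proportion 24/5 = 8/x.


Cross multiply: 24 × x = 5 × 8
24x = 40
x = 40 / 24
= 1.67

1.67


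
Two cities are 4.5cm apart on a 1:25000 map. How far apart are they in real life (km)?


Real distance = map distance × scale
= 4.5cm × 25000
= 112500 cm = 1125.0 m
= 1.125 km

1.125 km


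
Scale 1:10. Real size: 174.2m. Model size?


Model size = real / scale
= 174.2 / 10
= 17.4200 m

17.4200 m


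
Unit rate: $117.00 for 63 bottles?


Unit rate = total / quantity
= 117.00 / 63
= $1.86 per unit

$1.86 per unit


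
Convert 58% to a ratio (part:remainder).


58% means 58 parts out of 100; remainder = 42
Part : remainder = 58:42
GCD = 2
= 29:21

29:21


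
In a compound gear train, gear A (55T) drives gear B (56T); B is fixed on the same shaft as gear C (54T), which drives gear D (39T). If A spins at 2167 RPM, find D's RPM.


Stage 1: RPM_B = RPM_A × t_A/t_B = 2167 × 55/56 = 119185/56 ≈ 2128.30
B and C share a shaft → RPM_C = RPM_B
Stage 2: RPM_D = RPM_C × t_C/t_D = RPM_A × (t_A×t_C)/(t_B×t_D)
Overall ratio = (55×54)/(56×39) = 2970/2184
RPM_D = 2167 × 2970/2184 = 6435990/2184
≈ 2946.88 RPM

2946.88 RPM


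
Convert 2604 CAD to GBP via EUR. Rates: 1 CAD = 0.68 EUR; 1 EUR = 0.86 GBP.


Step 1: 2604 CAD × 0.68 = 1770.72 EUR
Step 2: 1770.72 EUR × 0.86 = 1522.82 GBP
Implied rate CAD→GBP = 0.68 × 0.86 = 0.5848
= 1522.82 GBP

1522.82 GBP


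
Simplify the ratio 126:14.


GCD(126, 14) = 14
126/14 : 14/14
= 9:1

9:1


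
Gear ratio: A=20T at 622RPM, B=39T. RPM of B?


Gear ratio = 20:39 = 20:39
RPM_B = RPM_A × (teeth_A / teeth_B)
= 622 × (20/39)
= 319.0 RPM

319.0 RPM


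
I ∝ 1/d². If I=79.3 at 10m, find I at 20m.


I₁d₁² = I₂d₂²
I₂ = I₁ × (d₁/d₂)²
= 79.3 × (10/20)²
= 79.3 × 100/400
= 7930/400
= 19.8250

19.8250


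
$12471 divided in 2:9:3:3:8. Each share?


Total parts = 2 + 9 + 3 + 3 + 8 = 25
Part 1: 12471 × 2/25 = 997.68
Part 2: 12471 × 9/25 = 4489.56
Part 3: 12471 × 3/25 = 1496.52
Part 4: 12471 × 3/25 = 1496.52
Part 5: 12471 × 8/25 = 3990.72
= Part 1: $997.68, Part 2: $4489.56, Part 3: $1496.52, Part 4: $1496.52, Part 5: $3990.72

Part 1: $997.68, Part 2: $4489.56, Part 3: $1496.52, Part 4: $1496.52, Part 5: $3990.72


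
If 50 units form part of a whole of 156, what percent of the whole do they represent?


Percentage = (part / whole) × 100
= (50 / 156) × 100
≈ 32.05%

32.05%


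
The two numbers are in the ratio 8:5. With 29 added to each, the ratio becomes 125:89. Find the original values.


Let A = 8k, B = 5k.
(8k + 29) / (5k + 29) = 125/89
Cross-multiply: 89(8k + 29) = 125(5k + 29)
712k + 2581 = 625k + 3625
712k - 625k = 3625 - 2581
87k = 1044
k = 1044/87 = 12
A = 8×12 = 96, B = 5×12 = 60
= A = 96, B = 60

A = 96, B = 60


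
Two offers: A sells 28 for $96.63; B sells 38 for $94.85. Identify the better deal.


Deal A: $96.63/28 = $3.4511/unit
Deal B: $94.85/38 = $2.4961/unit
B is cheaper per unit
= Deal B

Deal B


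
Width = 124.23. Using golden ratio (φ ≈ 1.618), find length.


φ = (1 + √5) / 2 ≈ 1.618
Length = width × φ = 124.23 × 1.618 = 201.00414
≈ 201.00

201.00


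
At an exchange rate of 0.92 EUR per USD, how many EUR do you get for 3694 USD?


Amount × rate = 3694 × 0.92
= 3398.48 EUR

3398.48 EUR


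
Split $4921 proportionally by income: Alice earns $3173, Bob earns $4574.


Total income = 3173 + 4574 = $7747
Alice: $4921 × 3173/7747 = $2015.53
Bob: $4921 × 4574/7747 = $2905.47
= Alice: $2015.53, Bob: $2905.47

Alice: $2015.53, Bob: $2905.47


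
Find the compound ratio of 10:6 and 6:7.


Compound ratio = (10×6) : (6×7)
= 60:42
GCD = 6
= 10:7

10:7


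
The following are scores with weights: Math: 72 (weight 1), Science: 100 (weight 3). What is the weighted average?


Numerator = 72×1 + 100×3
= 72 + 300
= 372
Total weight = 4
Weighted avg = 372/4
= 93.00

93.00


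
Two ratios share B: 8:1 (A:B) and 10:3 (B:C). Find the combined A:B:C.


Match B: multiply A:B by 10 → 80:10
Multiply B:C by 1 → 10:3
Combined: 80:10:3
GCD = 1
= 80:10:3

80:10:3


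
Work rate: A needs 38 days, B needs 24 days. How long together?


Rate of A = 1/38 per day
Rate of B = 1/24 per day
Combined rate = 1/38 + 1/24 = 62/912 ≈ 0.0680 per day
Days = 1 / combined rate = 912/62
≈ 14.71 days

14.71 days


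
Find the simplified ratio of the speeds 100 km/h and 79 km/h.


Ratio = 100:79
GCD = 1
Simplified = 100:79
Time ratio (same distance) = 79:100
Speed ratio = 100:79

100:79


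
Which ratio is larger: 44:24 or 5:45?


44/24 = 1.8333
5/45 = 0.1111
1.8333 > 0.1111, so 44:24 is greater
= 44:24

44:24


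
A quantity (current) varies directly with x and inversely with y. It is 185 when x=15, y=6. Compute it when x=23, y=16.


z = k·x/y
Solve for k using the known point: k = z·y/x = 185×6/15 = 1110/15 = 74.0000
Now evaluate at x=23, y=16:
z = k × 23 / 16 = (1110 × 23) / (15 × 16) = 25530/240
= 106.3750

106.3750


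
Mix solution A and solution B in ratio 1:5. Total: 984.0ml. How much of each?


Total parts = 1 + 5 = 6
solution A: 984.0 × 1/6 = 164.0ml
solution B: 984.0 × 5/6 = 820.0ml
= 164.0ml and 820.0ml

164.0ml and 820.0ml


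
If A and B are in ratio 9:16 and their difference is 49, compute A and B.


Let A = 9k, B = 16k.
16k - 9k = 49
7k = 49 → k = 49/7 = 7
A = 9×7 = 63, B = 16×7 = 112
= A = 63, B = 112

A = 63, B = 112


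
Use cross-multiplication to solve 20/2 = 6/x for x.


Cross multiply: 20 × x = 2 × 6
20x = 12
x = 12 / 20
= 0.60

0.60


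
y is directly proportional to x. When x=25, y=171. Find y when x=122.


Direct proportion: y/x = constant
k = 171/25 = 6.8400
y₂ = k × 122 = 171 × 122 / 25 = 20862/25
= 834.48

834.48


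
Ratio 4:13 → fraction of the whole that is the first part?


Total parts = 4 + 13 = 17
First part: 4/17 = 4/17
= 4/17

4/17


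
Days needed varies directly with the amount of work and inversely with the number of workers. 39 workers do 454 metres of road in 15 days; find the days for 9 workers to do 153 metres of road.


Days ∝ work / workers, so d₂ = d₁ × (m₁/m₂) × (w₂/w₁)
Workers factor (inverse): 39/9 ≈ 4.3333
Work factor (direct): 153/454 ≈ 0.3370
d₂ = 15 × 39/9 × 153/454 = (15 × 39 × 153) / (9 × 454) = 89505/4086
≈ 21.91 days

21.91 days


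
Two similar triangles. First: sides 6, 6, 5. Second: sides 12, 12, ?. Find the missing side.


Scale factor = 12/6 = 2
Missing side = 5 × 2
= 10.0

10.0


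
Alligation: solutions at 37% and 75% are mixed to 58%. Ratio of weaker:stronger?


Let x parts of 37% mix with y parts of 75%.
37x + 75y = 58(x + y)
37x + 75y = 58x + 58y
x(37 - 58) = y(58 - 75)
x/y = (75 - 58)/(58 - 37) = 17/21
Simplify: 17:21
= 17:21

17:21


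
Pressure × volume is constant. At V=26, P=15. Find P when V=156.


Inverse proportion: x × y = constant
k = 26 × 15 = 390
y₂ = k / 156 = 390 / 156
= 2.50

2.50


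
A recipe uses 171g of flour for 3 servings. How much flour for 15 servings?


Direct proportion: y/x = constant
k = 171/3 = 57.0000
y₂ = k × 15 = 171 × 15 / 3 = 2565/3
= 855.00

855.00


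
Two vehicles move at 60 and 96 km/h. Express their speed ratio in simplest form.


Ratio = 60:96
GCD = 12
Simplified = 5:8
Time ratio (same distance) = 8:5
Speed ratio = 5:8

5:8


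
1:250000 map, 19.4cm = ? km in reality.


Real distance = map distance × scale
= 19.4cm × 250000
= 4850000 cm = 48500.0 m
= 48.500 km

48.500 km


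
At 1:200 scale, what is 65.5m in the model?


Model size = real / scale
= 65.5 / 200
= 0.3275 m

0.3275 m


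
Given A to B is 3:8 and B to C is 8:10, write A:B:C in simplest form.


Match B: multiply A:B by 8 → 24:64
Multiply B:C by 8 → 64:80
Combined: 24:64:80
GCD = 8
= 3:8:10

3:8:10


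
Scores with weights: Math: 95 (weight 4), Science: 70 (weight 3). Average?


Numerator = 95×4 + 70×3
= 380 + 210
= 590
Total weight = 7
Weighted avg = 590/7
= 84.29

84.29


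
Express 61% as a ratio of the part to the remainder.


61% means 61 parts out of 100; remainder = 39
Part : remainder = 61:39
GCD = 1
= 61:39

61:39


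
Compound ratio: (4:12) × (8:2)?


Compound ratio = (4×8) : (12×2)
= 32:24
GCD = 8
= 4:3

4:3


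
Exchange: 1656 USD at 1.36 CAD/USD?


Amount × rate = 1656 × 1.36
= 2252.16 CAD

2252.16 CAD


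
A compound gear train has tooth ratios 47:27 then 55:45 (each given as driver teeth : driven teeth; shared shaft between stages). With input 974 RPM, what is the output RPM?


Stage 1: RPM_B = RPM_A × t_A/t_B = 974 × 47/27 = 45778/27 ≈ 1695.48
B and C share a shaft → RPM_C = RPM_B
Stage 2: RPM_D = RPM_C × t_C/t_D = RPM_A × (t_A×t_C)/(t_B×t_D)
Overall ratio = (47×55)/(27×45) = 2585/1215
RPM_D = 974 × 2585/1215 = 2517790/1215
≈ 2072.26 RPM

2072.26 RPM


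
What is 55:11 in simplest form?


GCD(55, 11) = 11
55/11 : 11/11
= 5:1

5:1


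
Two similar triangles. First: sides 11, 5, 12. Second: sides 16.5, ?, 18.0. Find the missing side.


Scale factor = 16.5/11 = 1.5
Missing side = 5 × 1.5
= 7.5

7.5


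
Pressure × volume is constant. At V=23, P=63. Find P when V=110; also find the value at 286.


Inverse proportion: x × y = constant
k = 23 × 63 = 1449
At x=110: k/110 = 13.17
At x=286: k/286 = 5.07
= 13.17 and 5.07

13.17 and 5.07


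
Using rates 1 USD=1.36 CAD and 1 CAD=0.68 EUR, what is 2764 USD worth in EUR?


Step 1: 2764 USD × 1.36 = 3759.04 CAD
Step 2: 3759.04 CAD × 0.68 = 2556.15 EUR
Implied rate USD→EUR = 1.36 × 0.68 = 0.9248
= 2556.15 EUR

2556.15 EUR


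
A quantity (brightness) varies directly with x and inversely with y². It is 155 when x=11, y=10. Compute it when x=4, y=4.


z = k·x/y²
Solve for k using the known point: k = z·y²/x = 155×100/11 = 15500/11 ≈ 1409.0909
Now evaluate at x=4, y=4:
z = k × 4 / 16 = (15500 × 4) / (11 × 16) = 62000/176
≈ 352.2727

352.2727


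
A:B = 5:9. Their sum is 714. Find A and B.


Let A = 5k, B = 9k.
5k + 9k = 714
14k = 714 → k = 714/14 = 51
A = 5×51 = 255, B = 9×51 = 459
= A = 255, B = 459

A = 255, B = 459


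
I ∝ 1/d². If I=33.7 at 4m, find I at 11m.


I₁d₁² = I₂d₂²
I₂ = I₁ × (d₁/d₂)²
= 33.7 × (4/11)²
= 33.7 × 16/121
= 539.2/121
≈ 4.4562

4.4562


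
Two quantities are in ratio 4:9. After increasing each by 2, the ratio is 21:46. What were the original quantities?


Let A = 4k, B = 9k.
(4k + 2) / (9k + 2) = 21/46
Cross-multiply: 46(4k + 2) = 21(9k + 2)
184k + 92 = 189k + 42
184k - 189k = 42 - 92
-5k = -50
k = -50/-5 = 10
A = 4×10 = 40, B = 9×10 = 90
= A = 40, B = 90

A = 40, B = 90


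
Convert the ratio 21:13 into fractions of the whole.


Total parts = 21 + 13 = 34
First part: 21/34 = 21/34
Second part: 13/34 = 13/34
= 21/34 and 13/34

21/34 and 13/34


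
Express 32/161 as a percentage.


Percentage = (part / whole) × 100
= (32 / 161) × 100
≈ 19.88%

19.88%


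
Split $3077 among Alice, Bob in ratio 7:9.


Total parts = 7 + 9 = 16
Alice: 3077 × 7/16 = 1346.19
Bob: 3077 × 9/16 = 1730.81
= Alice: $1346.19, Bob: $1730.81

Alice: $1346.19, Bob: $1730.81


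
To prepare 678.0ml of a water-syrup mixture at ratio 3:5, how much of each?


Total parts = 3 + 5 = 8
water: 678.0 × 3/8 = 254.3ml
syrup: 678.0 × 5/8 = 423.8ml
= 254.3ml and 423.8ml

254.3ml and 423.8ml


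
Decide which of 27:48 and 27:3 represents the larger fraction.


27/48 = 0.5625
27/3 = 9.0000
0.5625 < 9.0000, so 27:48 is less
= 27:3

27:3


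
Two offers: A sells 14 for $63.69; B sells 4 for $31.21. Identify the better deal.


Deal A: $63.69/14 = $4.5493/unit
Deal B: $31.21/4 = $7.8025/unit
A is cheaper per unit
= Deal A

Deal A


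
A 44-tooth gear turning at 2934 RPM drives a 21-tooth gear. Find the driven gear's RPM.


Gear ratio = 44:21 = 44:21
RPM_B = RPM_A × (teeth_A / teeth_B)
= 2934 × (44/21)
= 6147.4 RPM

6147.4 RPM


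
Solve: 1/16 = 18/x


Cross multiply: 1 × x = 16 × 18
1x = 288
x = 288 / 1
= 288.00

288.00


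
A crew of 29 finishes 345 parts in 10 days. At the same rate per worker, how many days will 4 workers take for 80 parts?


Days ∝ work / workers, so d₂ = d₁ × (m₁/m₂) × (w₂/w₁)
Workers factor (inverse): 29/4 = 7.2500
Work factor (direct): 80/345 ≈ 0.2319
d₂ = 10 × 29/4 × 80/345 = (10 × 29 × 80) / (4 × 345) = 23200/1380
≈ 16.81 days

16.81 days


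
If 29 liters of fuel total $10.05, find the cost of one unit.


Unit rate = total / quantity
= 10.05 / 29
= $0.35 per unit

$0.35 per unit


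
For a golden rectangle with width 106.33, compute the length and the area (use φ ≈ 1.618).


φ = (1 + √5) / 2 ≈ 1.618
Length = width × φ = 106.33 × 1.618 = 172.04194
≈ 172.04
Area = width × length = 106.33 × 172.04194 = 18293.2194802 ≈ 18293.22
= Length: 172.04, Area: 18293.22

Length: 172.04, Area: 18293.22


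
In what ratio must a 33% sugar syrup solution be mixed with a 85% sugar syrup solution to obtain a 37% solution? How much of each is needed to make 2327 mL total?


Let x parts of 33% mix with y parts of 85%.
33x + 85y = 37(x + y)
33x + 85y = 37x + 37y
x(33 - 37) = y(37 - 85)
x/y = (85 - 37)/(37 - 33) = 48/4
Simplify: 12:1
Total parts = 13; one part = 2327/13 = 179.00 mL
33% solution: 12×179.00 = 2148.00 mL
85% solution: 1×179.00 = 179.00 mL
= ratio 12:1; 2148.00 mL and 179.00 mL

ratio 12:1; 2148.00 mL and 179.00 mL


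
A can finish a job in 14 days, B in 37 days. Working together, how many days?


Rate of A = 1/14 per day
Rate of B = 1/37 per day
Combined rate = 1/14 + 1/37 = 51/518 ≈ 0.0985 per day
Days = 1 / combined rate = 518/51
≈ 10.16 days

10.16 days


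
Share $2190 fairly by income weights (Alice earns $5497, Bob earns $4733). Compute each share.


Total income = 5497 + 4733 = $10230
Alice: $2190 × 5497/10230 = $1176.78
Bob: $2190 × 4733/10230 = $1013.22
= Alice: $1176.78, Bob: $1013.22

Alice: $1176.78, Bob: $1013.22


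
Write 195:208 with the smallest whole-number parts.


GCD(195, 208) = 13
195/13 : 208/13
= 15:16

15:16


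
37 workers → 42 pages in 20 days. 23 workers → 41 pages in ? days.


Days ∝ work / workers, so d₂ = d₁ × (m₁/m₂) × (w₂/w₁)
Workers factor (inverse): 37/23 ≈ 1.6087
Work factor (direct): 41/42 ≈ 0.9762
d₂ = 20 × 37/23 × 41/42 = (20 × 37 × 41) / (23 × 42) = 30340/966
≈ 31.41 days

31.41 days


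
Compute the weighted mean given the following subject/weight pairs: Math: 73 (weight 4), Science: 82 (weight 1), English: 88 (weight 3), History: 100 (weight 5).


Numerator = 73×4 + 82×1 + 88×3 + 100×5
= 292 + 82 + 264 + 500
= 1138
Total weight = 13
Weighted avg = 1138/13
= 87.54

87.54


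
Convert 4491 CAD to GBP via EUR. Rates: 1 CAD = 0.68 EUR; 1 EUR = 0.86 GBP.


Step 1: 4491 CAD × 0.68 = 3053.88 EUR
Step 2: 3053.88 EUR × 0.86 = 2626.34 GBP
Implied rate CAD→GBP = 0.68 × 0.86 = 0.5848
= 2626.34 GBP

2626.34 GBP


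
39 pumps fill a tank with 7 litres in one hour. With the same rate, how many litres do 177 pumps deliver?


Direct proportion: y/x = constant
k = 7/39 ≈ 0.1795
y₂ = k × 177 = 7 × 177 / 39 = 1239/39
≈ 31.77

31.77


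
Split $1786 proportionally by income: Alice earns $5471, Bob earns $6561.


Total income = 5471 + 6561 = $12032
Alice: $1786 × 5471/12032 = $812.10
Bob: $1786 × 6561/12032 = $973.90
= Alice: $812.10, Bob: $973.90

Alice: $812.10, Bob: $973.90


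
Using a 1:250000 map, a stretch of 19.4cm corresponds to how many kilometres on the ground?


Real distance = map distance × scale
= 19.4cm × 250000
= 4850000 cm = 48500.0 m
= 48.500 km

48.500 km


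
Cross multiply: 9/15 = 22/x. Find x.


Cross multiply: 9 × x = 15 × 22
9x = 330
x = 330 / 9
= 36.67

36.67


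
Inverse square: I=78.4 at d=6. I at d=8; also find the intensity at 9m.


I₁d₁² = I₂d₂²
I at 8m = 78.4 × (6/8)² = 78.4 × 36/64 = 2822.4/64 = 44.1000
I at 9m = 78.4 × (6/9)² = 78.4 × 36/81 = 2822.4/81 ≈ 34.8444
= 44.1000 and 34.8444

44.1000 and 34.8444


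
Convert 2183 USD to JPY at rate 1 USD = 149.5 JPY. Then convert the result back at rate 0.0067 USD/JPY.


Amount × rate = 2183 × 149.5 = 326358.50 JPY
Round-trip: 326358.50 × 0.0067 = 2186.60 USD
= 326358.50 JPY, then 2186.60 USD

326358.50 JPY, then 2186.60 USD


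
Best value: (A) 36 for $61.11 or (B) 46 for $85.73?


Deal A: $61.11/36 = $1.6975/unit
Deal B: $85.73/46 = $1.8637/unit
A is cheaper per unit
= Deal A

Deal A


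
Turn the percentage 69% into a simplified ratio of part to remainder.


69% means 69 parts out of 100; remainder = 31
Part : remainder = 69:31
GCD = 1
= 69:31

69:31


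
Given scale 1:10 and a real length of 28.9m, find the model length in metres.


Model size = real / scale
= 28.9 / 10
= 2.8900 m

2.8900 m


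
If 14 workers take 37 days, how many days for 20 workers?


Inverse proportion: x × y = constant
k = 14 × 37 = 518
y₂ = k / 20 = 518 / 20
= 25.90

25.90


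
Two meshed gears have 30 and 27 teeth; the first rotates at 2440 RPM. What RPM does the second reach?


Gear ratio = 30:27 = 10:9
RPM_B = RPM_A × (teeth_A / teeth_B)
= 2440 × (30/27)
= 2711.1 RPM

2711.1 RPM


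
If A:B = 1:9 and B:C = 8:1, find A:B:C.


Match B: multiply A:B by 8 → 8:72
Multiply B:C by 9 → 72:9
Combined: 8:72:9
GCD = 1
= 8:72:9

8:72:9


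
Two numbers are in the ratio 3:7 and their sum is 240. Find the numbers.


Let A = 3k, B = 7k.
3k + 7k = 240
10k = 240 → k = 240/10 = 24
A = 3×24 = 72, B = 7×24 = 168
= A = 72, B = 168

A = 72, B = 168


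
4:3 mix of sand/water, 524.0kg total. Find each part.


Total parts = 4 + 3 = 7
sand: 524.0 × 4/7 = 299.4kg
water: 524.0 × 3/7 = 224.6kg
= 299.4kg and 224.6kg

299.4kg and 224.6kg


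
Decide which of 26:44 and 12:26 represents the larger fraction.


26/44 = 0.5909
12/26 = 0.4615
0.5909 > 0.4615, so 26:44 is greater
= 26:44

26:44


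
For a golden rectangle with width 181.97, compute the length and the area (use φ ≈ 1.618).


φ = (1 + √5) / 2 ≈ 1.618
Length = width × φ = 181.97 × 1.618 = 294.42746
≈ 294.43
Area = width × length = 181.97 × 294.42746 = 53576.9648962 ≈ 53576.96
= Length: 294.43, Area: 53576.96

Length: 294.43, Area: 53576.96


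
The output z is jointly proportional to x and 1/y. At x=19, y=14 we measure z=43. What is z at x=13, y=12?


z = k·x/y
Solve for k using the known point: k = z·y/x = 43×14/19 = 602/19 ≈ 31.6842
Now evaluate at x=13, y=12:
z = k × 13 / 12 = (602 × 13) / (19 × 12) = 7826/228
≈ 34.3246

34.3246


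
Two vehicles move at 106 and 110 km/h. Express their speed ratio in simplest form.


Ratio = 106:110
GCD = 2
Simplified = 53:55
Time ratio (same distance) = 55:53
Speed ratio = 53:55

53:55


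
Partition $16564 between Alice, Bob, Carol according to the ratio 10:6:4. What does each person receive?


Total parts = 10 + 6 + 4 = 20
Alice: 16564 × 10/20 = 8282.00
Bob: 16564 × 6/20 = 4969.20
Carol: 16564 × 4/20 = 3312.80
= Alice: $8282.00, Bob: $4969.20, Carol: $3312.80

Alice: $8282.00, Bob: $4969.20, Carol: $3312.80


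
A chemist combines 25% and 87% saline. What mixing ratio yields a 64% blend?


Let x parts of 25% mix with y parts of 87%.
25x + 87y = 64(x + y)
25x + 87y = 64x + 64y
x(25 - 64) = y(64 - 87)
x/y = (87 - 64)/(64 - 25) = 23/39
Simplify: 23:39
= 23:39

23:39


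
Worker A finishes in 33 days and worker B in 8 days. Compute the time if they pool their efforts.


Rate of A = 1/33 per day
Rate of B = 1/8 per day
Combined rate = 1/33 + 1/8 = 41/264 ≈ 0.1553 per day
Days = 1 / combined rate = 264/41
≈ 6.44 days

6.44 days


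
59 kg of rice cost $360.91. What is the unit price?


Unit rate = total / quantity
= 360.91 / 59
= $6.12 per unit

$6.12 per unit


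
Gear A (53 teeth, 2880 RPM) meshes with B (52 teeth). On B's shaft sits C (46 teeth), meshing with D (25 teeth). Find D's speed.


Stage 1: RPM_B = RPM_A × t_A/t_B = 2880 × 53/52 = 152640/52 ≈ 2935.38
B and C share a shaft → RPM_C = RPM_B
Stage 2: RPM_D = RPM_C × t_C/t_D = RPM_A × (t_A×t_C)/(t_B×t_D)
Overall ratio = (53×46)/(52×25) = 2438/1300
RPM_D = 2880 × 2438/1300 = 7021440/1300
≈ 5401.11 RPM

5401.11 RPM


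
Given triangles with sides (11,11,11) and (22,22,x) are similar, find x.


Scale factor = 22/11 = 2
Missing side = 11 × 2
= 22.0

22.0


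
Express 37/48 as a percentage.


Percentage = (part / whole) × 100
= (37 / 48) × 100
≈ 77.08%

77.08%


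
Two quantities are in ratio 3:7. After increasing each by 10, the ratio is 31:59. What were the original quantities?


Let A = 3k, B = 7k.
(3k + 10) / (7k + 10) = 31/59
Cross-multiply: 59(3k + 10) = 31(7k + 10)
177k + 590 = 217k + 310
177k - 217k = 310 - 590
-40k = -280
k = -280/-40 = 7
A = 3×7 = 21, B = 7×7 = 49
= A = 21, B = 49

A = 21, B = 49


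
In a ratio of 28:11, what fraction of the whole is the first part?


Total parts = 28 + 11 = 39
First part: 28/39 = 28/39
= 28/39

28/39


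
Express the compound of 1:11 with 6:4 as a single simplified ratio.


Compound ratio = (1×6) : (11×4)
= 6:44
GCD = 2
= 3:22

3:22


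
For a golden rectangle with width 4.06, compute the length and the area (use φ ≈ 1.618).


φ = (1 + √5) / 2 ≈ 1.618
Length = width × φ = 4.06 × 1.618 = 6.56908
≈ 6.57
Area = width × length = 4.06 × 6.56908 = 26.6704648 ≈ 26.67
= Length: 6.57, Area: 26.67

Length: 6.57, Area: 26.67


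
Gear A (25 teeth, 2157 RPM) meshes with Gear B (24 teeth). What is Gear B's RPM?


Gear ratio = 25:24 = 25:24
RPM_B = RPM_A × (teeth_A / teeth_B)
= 2157 × (25/24)
= 2246.9 RPM

2246.9 RPM


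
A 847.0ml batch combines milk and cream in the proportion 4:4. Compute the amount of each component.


Total parts = 4 + 4 = 8
milk: 847.0 × 4/8 = 423.5ml
cream: 847.0 × 4/8 = 423.5ml
= 423.5ml and 423.5ml

423.5ml and 423.5ml


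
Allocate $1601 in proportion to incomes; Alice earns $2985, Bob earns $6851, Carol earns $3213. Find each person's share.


Total income = 2985 + 6851 + 3213 = $13049
Alice: $1601 × 2985/13049 = $366.23
Bob: $1601 × 6851/13049 = $840.56
Carol: $1601 × 3213/13049 = $394.21
= Alice: $366.23, Bob: $840.56, Carol: $394.21

Alice: $366.23, Bob: $840.56, Carol: $394.21


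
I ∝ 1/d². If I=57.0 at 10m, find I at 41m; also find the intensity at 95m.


I₁d₁² = I₂d₂²
I at 41m = 57.0 × (10/41)² = 57.0 × 100/1681 = 5700/1681 ≈ 3.3908
I at 95m = 57.0 × (10/95)² = 57.0 × 100/9025 = 5700/9025 ≈ 0.6316
= 3.3908 and 0.6316

3.3908 and 0.6316


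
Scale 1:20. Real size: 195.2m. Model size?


Model size = real / scale
= 195.2 / 20
= 9.7600 m

9.7600 m


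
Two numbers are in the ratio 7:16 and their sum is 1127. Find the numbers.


Let A = 7k, B = 16k.
7k + 16k = 1127
23k = 1127 → k = 1127/23 = 49
A = 7×49 = 343, B = 16×49 = 784
= A = 343, B = 784

A = 343, B = 784


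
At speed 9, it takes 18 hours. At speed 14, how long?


Inverse proportion: x × y = constant
k = 9 × 18 = 162
y₂ = k / 14 = 162 / 14
= 11.57

11.57


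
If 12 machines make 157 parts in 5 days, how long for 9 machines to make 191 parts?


Days ∝ work / workers, so d₂ = d₁ × (m₁/m₂) × (w₂/w₁)
Workers factor (inverse): 12/9 ≈ 1.3333
Work factor (direct): 191/157 ≈ 1.2166
d₂ = 5 × 12/9 × 191/157 = (5 × 12 × 191) / (9 × 157) = 11460/1413
≈ 8.11 days

8.11 days


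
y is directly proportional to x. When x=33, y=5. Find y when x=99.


Direct proportion: y/x = constant
k = 5/33 ≈ 0.1515
y₂ = k × 99 = 5 × 99 / 33 = 495/33
= 15.00

15.00


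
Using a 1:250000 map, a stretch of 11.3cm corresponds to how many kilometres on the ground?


Real distance = map distance × scale
= 11.3cm × 250000
= 2825000 cm = 28250.0 m
= 28.250 km

28.250 km


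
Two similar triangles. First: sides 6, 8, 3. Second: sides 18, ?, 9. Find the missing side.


Scale factor = 18/6 = 3
Missing side = 8 × 3
= 24.0

24.0


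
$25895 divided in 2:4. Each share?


Total parts = 2 + 4 = 6
Part 1: 25895 × 2/6 = 8631.67
Part 2: 25895 × 4/6 = 17263.33
= Part 1: $8631.67, Part 2: $17263.33

Part 1: $8631.67, Part 2: $17263.33


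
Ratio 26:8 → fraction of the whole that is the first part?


Total parts = 26 + 8 = 34
First part: 26/34 = 13/17
= 13/17

13/17


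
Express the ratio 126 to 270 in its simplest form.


GCD(126, 270) = 18
126/18 : 270/18
= 7:15

7:15


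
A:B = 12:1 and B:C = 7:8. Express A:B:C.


Match B: multiply A:B by 7 → 84:7
Multiply B:C by 1 → 7:8
Combined: 84:7:8
GCD = 1
= 84:7:8

84:7:8


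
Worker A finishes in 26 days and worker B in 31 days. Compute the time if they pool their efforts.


Rate of A = 1/26 per day
Rate of B = 1/31 per day
Combined rate = 1/26 + 1/31 = 57/806 ≈ 0.0707 per day
Days = 1 / combined rate = 806/57
≈ 14.14 days

14.14 days


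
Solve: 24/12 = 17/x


Cross multiply: 24 × x = 12 × 17
24x = 204
x = 204 / 24
= 8.50

8.50


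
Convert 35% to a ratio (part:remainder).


35% means 35 parts out of 100; remainder = 65
Part : remainder = 35:65
GCD = 5
= 7:13

7:13


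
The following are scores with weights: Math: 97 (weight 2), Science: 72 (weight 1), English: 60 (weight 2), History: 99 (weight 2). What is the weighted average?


Numerator = 97×2 + 72×1 + 60×2 + 99×2
= 194 + 72 + 120 + 198
= 584
Total weight = 7
Weighted avg = 584/7
= 83.43

83.43


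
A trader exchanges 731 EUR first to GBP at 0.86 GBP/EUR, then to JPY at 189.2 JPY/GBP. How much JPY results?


Step 1: 731 EUR × 0.86 = 628.66 GBP
Step 2: 628.66 GBP × 189.2 = 118942.47 JPY
Implied rate EUR→JPY = 0.86 × 189.2 = 162.7120
= 118942.47 JPY

118942.47 JPY


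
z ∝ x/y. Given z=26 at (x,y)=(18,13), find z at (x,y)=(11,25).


z = k·x/y
Solve for k using the known point: k = z·y/x = 26×13/18 = 338/18 ≈ 18.7778
Now evaluate at x=11, y=25:
z = k × 11 / 25 = (338 × 11) / (18 × 25) = 3718/450
≈ 8.2622

8.2622


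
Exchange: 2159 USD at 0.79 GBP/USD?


Amount × rate = 2159 × 0.79
= 1705.61 GBP

1705.61 GBP


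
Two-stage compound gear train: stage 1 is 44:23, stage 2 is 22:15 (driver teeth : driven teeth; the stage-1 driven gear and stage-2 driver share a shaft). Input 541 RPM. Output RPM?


Stage 1: RPM_B = RPM_A × t_A/t_B = 541 × 44/23 = 23804/23 ≈ 1034.96
B and C share a shaft → RPM_C = RPM_B
Stage 2: RPM_D = RPM_C × t_C/t_D = RPM_A × (t_A×t_C)/(t_B×t_D)
Overall ratio = (44×22)/(23×15) = 968/345
RPM_D = 541 × 968/345 = 523688/345
≈ 1517.94 RPM

1517.94 RPM


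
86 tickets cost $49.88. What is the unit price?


Unit rate = total / quantity
= 49.88 / 86
= $0.58 per unit

$0.58 per unit


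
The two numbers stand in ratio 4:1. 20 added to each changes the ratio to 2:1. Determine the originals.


Let A = 4k, B = 1k.
(4k + 20) / (1k + 20) = 2/1
Cross-multiply: 1(4k + 20) = 2(1k + 20)
4k + 20 = 2k + 40
4k - 2k = 40 - 20
2k = 20
k = 20/2 = 10
A = 4×10 = 40, B = 1×10 = 10
= A = 40, B = 10

A = 40, B = 10


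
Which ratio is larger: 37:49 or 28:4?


37/49 = 0.7551
28/4 = 7.0000
0.7551 < 7.0000, so 37:49 is less
= 28:4

28:4


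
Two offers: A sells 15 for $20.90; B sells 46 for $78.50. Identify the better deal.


Deal A: $20.90/15 = $1.3933/unit
Deal B: $78.50/46 = $1.7065/unit
A is cheaper per unit
= Deal A

Deal A
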